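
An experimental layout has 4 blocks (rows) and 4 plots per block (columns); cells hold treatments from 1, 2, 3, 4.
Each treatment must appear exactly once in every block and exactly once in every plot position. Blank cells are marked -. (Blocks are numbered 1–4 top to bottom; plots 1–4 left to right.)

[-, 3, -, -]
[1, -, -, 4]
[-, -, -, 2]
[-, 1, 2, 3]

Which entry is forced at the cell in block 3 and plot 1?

3

Block 1, plot 4: block 1 has {3} and plot 4 has {2, 3, 4}, leaving only 1.
Block 1, plot 3: block 1 has {1, 3} and plot 3 has {2}, leaving only 4.
Block 1, plot 1: block 1 has {1, 3, 4} and plot 1 has {1}, leaving only 2.
Block 2, plot 2: block 2 has {1, 4} and plot 2 has {1, 3}, leaving only 2.
Block 2, plot 3: block 2 has {1, 2, 4} and plot 3 has {2, 4}, leaving only 3.
Block 3, plot 2: block 3 has {2} and plot 2 has {1, 2, 3}, leaving only 4.
Block 3 already has {2, 4} and plot 1 already has {1, 2}, so block 3, plot 1 must be 3.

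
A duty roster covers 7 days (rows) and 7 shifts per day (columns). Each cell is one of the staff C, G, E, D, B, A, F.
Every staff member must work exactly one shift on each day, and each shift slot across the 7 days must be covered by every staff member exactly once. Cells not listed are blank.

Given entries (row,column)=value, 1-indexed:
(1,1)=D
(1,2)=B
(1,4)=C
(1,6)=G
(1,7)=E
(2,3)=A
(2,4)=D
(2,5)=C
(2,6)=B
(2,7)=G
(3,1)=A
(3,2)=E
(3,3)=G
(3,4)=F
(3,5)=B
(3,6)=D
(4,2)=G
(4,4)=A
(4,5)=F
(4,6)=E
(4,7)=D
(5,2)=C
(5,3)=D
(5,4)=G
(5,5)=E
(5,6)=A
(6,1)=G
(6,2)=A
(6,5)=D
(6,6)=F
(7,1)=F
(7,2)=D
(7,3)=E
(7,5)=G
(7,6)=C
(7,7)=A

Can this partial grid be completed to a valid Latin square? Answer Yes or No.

Yes

No day or shift among the givens repeats a symbol, and propagating forced cells runs into no contradiction.
One valid completion exists (for instance, D B F C A G E / E F A D C B G / A E G F B D C / C G B A F E D / B C D G E A F / G A C E D F B / F D E B G C A).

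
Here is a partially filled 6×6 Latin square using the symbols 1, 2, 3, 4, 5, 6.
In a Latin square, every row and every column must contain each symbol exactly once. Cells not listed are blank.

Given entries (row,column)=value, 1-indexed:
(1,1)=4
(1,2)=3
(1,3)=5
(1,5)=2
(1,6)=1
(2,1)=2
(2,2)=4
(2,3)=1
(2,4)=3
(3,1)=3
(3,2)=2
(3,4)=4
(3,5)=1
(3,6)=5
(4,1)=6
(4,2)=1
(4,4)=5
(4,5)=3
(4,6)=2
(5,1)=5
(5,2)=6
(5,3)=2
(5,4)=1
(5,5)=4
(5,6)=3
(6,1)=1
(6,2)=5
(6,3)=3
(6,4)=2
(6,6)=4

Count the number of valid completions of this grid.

Row 1, column 4: eliminating its row and column leaves {6}.
Row 2, column 5: eliminating its row and column leaves {5, 6}.
Row 2, column 6: eliminating its row and column leaves {6}.
Row 3, column 3: eliminating its row and column leaves {6}.
Row 4, column 3: eliminating its row and column leaves {4}.
Row 6, column 5: eliminating its row and column leaves {6}.
Only one assignment across all blanks avoids any row or column repeat, giving 1 completion.

1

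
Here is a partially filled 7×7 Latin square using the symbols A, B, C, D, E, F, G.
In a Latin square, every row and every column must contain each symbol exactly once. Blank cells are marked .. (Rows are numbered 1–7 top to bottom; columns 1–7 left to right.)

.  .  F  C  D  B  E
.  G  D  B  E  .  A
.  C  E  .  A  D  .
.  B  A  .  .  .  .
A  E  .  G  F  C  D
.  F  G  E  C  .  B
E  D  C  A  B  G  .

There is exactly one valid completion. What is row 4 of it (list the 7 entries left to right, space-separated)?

F B A D G E C

Row 4, column 5: row 4 has {A, B} and column 5 has {A, B, C, D, E, F}, leaving only G.
Row 1, column 1: row 1 has {B, C, D, E, F} and column 1 has {A, E}, leaving only G.
Row 1, column 2: row 1 has {B, C, D, E, F, G} and column 2 has {B, C, D, E, F, G}, leaving only A.
Row 2, column 6: row 2 has {A, B, D, E, G} and column 6 has {B, C, D, G}, leaving only F.
Row 4, column 6: row 4 has {A, B, G} and column 6 has {B, C, D, F, G}, leaving only E.
Row 2, column 1: row 2 has {A, B, D, E, F, G} and column 1 has {A, E, G}, leaving only C.
Row 3, column 4: row 3 has {A, C, D, E} and column 4 has {A, B, C, E, G}, leaving only F.
Row 4, column 4: row 4 has {A, B, E, G} and column 4 has {A, B, C, E, F, G}, leaving only D.
Row 4, column 1: row 4 has {A, B, D, E, G} and column 1 has {A, C, E, G}, leaving only F.
Row 4, column 7: row 4 has {A, B, D, E, F, G} and column 7 has {A, B, D, E}, leaving only C.
So row 4 reads: F B A D G E C.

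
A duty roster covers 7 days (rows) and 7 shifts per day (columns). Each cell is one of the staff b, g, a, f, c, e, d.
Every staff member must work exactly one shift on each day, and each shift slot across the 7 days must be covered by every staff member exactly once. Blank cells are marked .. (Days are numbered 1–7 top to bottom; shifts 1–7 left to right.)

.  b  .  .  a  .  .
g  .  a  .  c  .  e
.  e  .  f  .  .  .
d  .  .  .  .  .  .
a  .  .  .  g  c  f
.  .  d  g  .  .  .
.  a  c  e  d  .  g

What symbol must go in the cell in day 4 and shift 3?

b

Day 3, shift 5: day 3 has {f, e} and shift 5 has {g, a, c, d}, leaving only b.
Day 3, shift 1: day 3 has {b, f, e} and shift 1 has {g, a, d}, leaving only c.
Day 3, shift 3: day 3 has {b, f, c, e} and shift 3 has {a, c, d}, leaving only g.
Day 5, shift 2: day 5 has {g, a, f, c} and shift 2 has {b, a, e}, leaving only d.
Day 2, shift 2: day 2 has {g, a, c, e} and shift 2 has {b, a, e, d}, leaving only f.
Day 5, shift 4: day 5 has {g, a, f, c, d} and shift 4 has {g, f, e}, leaving only b.
Day 2, shift 4: day 2 has {g, a, f, c, e} and shift 4 has {b, g, f, e}, leaving only d.
Day 1, shift 4: day 1 has {b, a} and shift 4 has {b, g, f, e, d}, leaving only c.
Day 1, shift 7: day 1 has {b, a, c} and shift 7 has {g, f, e}, leaving only d.
Day 2, shift 6: day 2 has {g, a, f, c, e, d} and shift 6 has {c}, leaving only b.
Day 3, shift 7: day 3 has {b, g, f, c, e} and shift 7 has {g, f, e, d}, leaving only a.
Day 3, shift 6: day 3 has {b, g, a, f, c, e} and shift 6 has {b, c}, leaving only d.
Day 4, shift 4: day 4 has {d} and shift 4 has {b, g, f, c, e, d}, leaving only a.
Day 5, shift 3: day 5 has {b, g, a, f, c, d} and shift 3 has {g, a, c, d}, leaving only e.
Day 1, shift 3: day 1 has {b, a, c, d} and shift 3 has {g, a, c, e, d}, leaving only f.
Day 4 already has {a, d} and shift 3 already has {g, a, f, c, e, d}, so day 4, shift 3 must be b.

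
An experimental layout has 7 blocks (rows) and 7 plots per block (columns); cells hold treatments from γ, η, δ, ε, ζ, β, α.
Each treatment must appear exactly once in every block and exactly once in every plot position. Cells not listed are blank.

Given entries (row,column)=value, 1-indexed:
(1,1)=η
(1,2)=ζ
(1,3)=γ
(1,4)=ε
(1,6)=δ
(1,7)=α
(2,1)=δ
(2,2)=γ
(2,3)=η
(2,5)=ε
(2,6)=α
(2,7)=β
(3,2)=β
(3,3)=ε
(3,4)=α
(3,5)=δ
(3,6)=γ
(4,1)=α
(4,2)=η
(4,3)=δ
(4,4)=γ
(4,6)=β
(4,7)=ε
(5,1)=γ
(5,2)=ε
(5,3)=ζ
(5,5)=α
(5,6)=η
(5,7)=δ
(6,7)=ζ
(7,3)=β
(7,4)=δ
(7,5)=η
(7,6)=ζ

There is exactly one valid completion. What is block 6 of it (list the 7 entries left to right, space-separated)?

β δ α η γ ε ζ

Block 6, plot 3: block 6 has {ζ} and plot 3 has {γ, η, δ, ε, ζ, β}, leaving only α.
Block 6, plot 2: block 6 has {ζ, α} and plot 2 has {γ, η, ε, ζ, β}, leaving only δ.
Block 6, plot 6: block 6 has {δ, ζ, α} and plot 6 has {γ, η, δ, ζ, β, α}, leaving only ε.
Block 6, plot 1: block 6 has {δ, ε, ζ, α} and plot 1 has {γ, η, δ, α}, leaving only β.
Block 6, plot 4: block 6 has {δ, ε, ζ, β, α} and plot 4 has {γ, δ, ε, α}, leaving only η.
Block 6, plot 5: block 6 has {η, δ, ε, ζ, β, α} and plot 5 has {η, δ, ε, α}, leaving only γ.
So block 6 reads: β δ α η γ ε ζ.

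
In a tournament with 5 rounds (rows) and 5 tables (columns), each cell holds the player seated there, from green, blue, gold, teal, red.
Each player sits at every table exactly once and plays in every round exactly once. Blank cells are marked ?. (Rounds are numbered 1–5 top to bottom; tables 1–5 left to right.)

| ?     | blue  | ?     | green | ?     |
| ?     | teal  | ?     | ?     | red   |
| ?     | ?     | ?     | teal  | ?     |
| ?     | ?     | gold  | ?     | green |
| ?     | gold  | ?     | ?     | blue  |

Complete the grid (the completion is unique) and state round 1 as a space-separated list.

Round 3, table 5: round 3 has {teal} and table 5 has {green, blue, red}, leaving only gold.
Round 1, table 5: round 1 has {green, blue} and table 5 has {green, blue, gold, red}, leaving only teal.
Round 1, table 3: round 1 has {green, blue, teal} and table 3 has {gold}, leaving only red.
Round 1, table 1: round 1 has {green, blue, teal, red} and table 1 has {}, leaving only gold.
So round 1 reads: gold blue red green teal.

gold blue red green teal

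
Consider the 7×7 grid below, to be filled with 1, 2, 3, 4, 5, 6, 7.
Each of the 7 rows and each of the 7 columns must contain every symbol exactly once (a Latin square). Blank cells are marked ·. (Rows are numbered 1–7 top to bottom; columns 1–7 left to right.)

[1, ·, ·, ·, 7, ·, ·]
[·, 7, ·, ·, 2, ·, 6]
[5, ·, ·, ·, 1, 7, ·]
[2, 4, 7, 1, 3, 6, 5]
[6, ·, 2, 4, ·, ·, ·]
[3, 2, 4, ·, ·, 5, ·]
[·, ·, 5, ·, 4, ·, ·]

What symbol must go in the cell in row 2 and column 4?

Row 2, column 1: row 2 has {2, 6, 7} and column 1 has {1, 2, 3, 5, 6}, leaving only 4.
Row 5, column 5: row 5 has {2, 4, 6} and column 5 has {1, 2, 3, 4, 7}, leaving only 5.
Row 6, column 5: row 6 has {2, 3, 4, 5} and column 5 has {1, 2, 3, 4, 5, 7}, leaving only 6.
Row 6, column 4: row 6 has {2, 3, 4, 5, 6} and column 4 has {1, 4}, leaving only 7.
Row 6, column 7: row 6 has {2, 3, 4, 5, 6, 7} and column 7 has {5, 6}, leaving only 1.
Row 7, column 1: row 7 has {4, 5} and column 1 has {1, 2, 3, 4, 5, 6}, leaving only 7.
Row 2, column 4 is narrowed to {3, 5}.
If it were 3, then row 2, column 6 would be left with no valid symbol.
So row 2, column 4 must be 5.

5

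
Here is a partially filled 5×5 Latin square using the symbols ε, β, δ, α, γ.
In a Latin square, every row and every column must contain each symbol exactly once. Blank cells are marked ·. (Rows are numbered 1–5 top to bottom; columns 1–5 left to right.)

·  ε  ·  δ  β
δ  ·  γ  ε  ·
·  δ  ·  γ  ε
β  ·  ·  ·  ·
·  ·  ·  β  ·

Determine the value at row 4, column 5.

Row 1, column 3: row 1 has {ε, β, δ} and column 3 has {γ}, leaving only α.
Row 1, column 1: row 1 has {ε, β, δ, α} and column 1 has {β, δ}, leaving only γ.
Row 2, column 5: row 2 has {ε, δ, γ} and column 5 has {ε, β}, leaving only α.
Row 2, column 2: row 2 has {ε, δ, α, γ} and column 2 has {ε, δ}, leaving only β.
Row 3, column 1: row 3 has {ε, δ, γ} and column 1 has {β, δ, γ}, leaving only α.
Row 3, column 3: row 3 has {ε, δ, α, γ} and column 3 has {α, γ}, leaving only β.
Row 4, column 4: row 4 has {β} and column 4 has {ε, β, δ, γ}, leaving only α.
Row 4, column 2: row 4 has {β, α} and column 2 has {ε, β, δ}, leaving only γ.
Row 4 already has {β, α, γ} and column 5 already has {ε, β, α}, so row 4, column 5 must be δ.

δ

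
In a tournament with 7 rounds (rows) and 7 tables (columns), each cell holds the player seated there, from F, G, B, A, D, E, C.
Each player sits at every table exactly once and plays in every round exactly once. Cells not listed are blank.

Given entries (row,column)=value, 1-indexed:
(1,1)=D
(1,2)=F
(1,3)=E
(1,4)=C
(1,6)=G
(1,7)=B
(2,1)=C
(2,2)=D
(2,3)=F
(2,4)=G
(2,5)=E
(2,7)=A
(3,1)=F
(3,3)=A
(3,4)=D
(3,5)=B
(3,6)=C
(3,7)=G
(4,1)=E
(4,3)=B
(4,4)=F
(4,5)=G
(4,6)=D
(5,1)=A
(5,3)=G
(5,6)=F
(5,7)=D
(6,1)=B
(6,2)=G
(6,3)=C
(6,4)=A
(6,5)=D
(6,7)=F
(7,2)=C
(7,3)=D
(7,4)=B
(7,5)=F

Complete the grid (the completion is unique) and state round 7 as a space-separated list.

Round 7, table 1: round 7 has {F, B, D, C} and table 1 has {F, B, A, D, E, C}, leaving only G.
Round 7, table 7: round 7 has {F, G, B, D, C} and table 7 has {F, G, B, A, D}, leaving only E.
Round 7, table 6: round 7 has {F, G, B, D, E, C} and table 6 has {F, G, D, C}, leaving only A.
So round 7 reads: G C D B F A E.

G C D B F A E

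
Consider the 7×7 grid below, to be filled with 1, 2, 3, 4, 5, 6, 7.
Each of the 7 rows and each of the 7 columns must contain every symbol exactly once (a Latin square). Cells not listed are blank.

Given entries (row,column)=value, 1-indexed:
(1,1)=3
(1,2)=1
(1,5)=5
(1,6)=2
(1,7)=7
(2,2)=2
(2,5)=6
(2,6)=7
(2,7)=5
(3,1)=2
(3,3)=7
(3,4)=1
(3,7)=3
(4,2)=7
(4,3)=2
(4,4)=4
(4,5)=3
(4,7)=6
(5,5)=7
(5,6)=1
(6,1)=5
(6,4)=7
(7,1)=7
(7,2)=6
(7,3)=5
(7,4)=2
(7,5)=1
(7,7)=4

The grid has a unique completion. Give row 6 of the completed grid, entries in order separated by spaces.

5 3 6 7 2 4 1

Row 1, column 4: row 1 has {1, 2, 3, 5, 7} and column 4 has {1, 2, 4, 7}, leaving only 6.
Row 1, column 3: row 1 has {1, 2, 3, 5, 6, 7} and column 3 has {2, 5, 7}, leaving only 4.
Row 2, column 4: row 2 has {2, 5, 6, 7} and column 4 has {1, 2, 4, 6, 7}, leaving only 3.
Row 2, column 3: row 2 has {2, 3, 5, 6, 7} and column 3 has {2, 4, 5, 7}, leaving only 1.
Row 2, column 1: row 2 has {1, 2, 3, 5, 6, 7} and column 1 has {2, 3, 5, 7}, leaving only 4.
Row 3, column 5: row 3 has {1, 2, 3, 7} and column 5 has {1, 3, 5, 6, 7}, leaving only 4.
Row 6, column 5: row 6 has {5, 7} and column 5 has {1, 3, 4, 5, 6, 7}, leaving only 2.
Row 6, column 7: row 6 has {2, 5, 7} and column 7 has {3, 4, 5, 6, 7}, leaving only 1.
Row 3, column 2: row 3 has {1, 2, 3, 4, 7} and column 2 has {1, 2, 6, 7}, leaving only 5.
Row 3, column 6: row 3 has {1, 2, 3, 4, 5, 7} and column 6 has {1, 2, 7}, leaving only 6.
Row 4, column 1: row 4 has {2, 3, 4, 6, 7} and column 1 has {2, 3, 4, 5, 7}, leaving only 1.
Row 4, column 6: row 4 has {1, 2, 3, 4, 6, 7} and column 6 has {1, 2, 6, 7}, leaving only 5.
Row 5, column 1: row 5 has {1, 7} and column 1 has {1, 2, 3, 4, 5, 7}, leaving only 6.
Row 5, column 3: row 5 has {1, 6, 7} and column 3 has {1, 2, 4, 5, 7}, leaving only 3.
Row 6, column 3: row 6 has {1, 2, 5, 7} and column 3 has {1, 2, 3, 4, 5, 7}, leaving only 6.
Row 5, column 2: row 5 has {1, 3, 6, 7} and column 2 has {1, 2, 5, 6, 7}, leaving only 4.
Row 6, column 2: row 6 has {1, 2, 5, 6, 7} and column 2 has {1, 2, 4, 5, 6, 7}, leaving only 3.
Row 6, column 6: row 6 has {1, 2, 3, 5, 6, 7} and column 6 has {1, 2, 5, 6, 7}, leaving only 4.
So row 6 reads: 5 3 6 7 2 4 1.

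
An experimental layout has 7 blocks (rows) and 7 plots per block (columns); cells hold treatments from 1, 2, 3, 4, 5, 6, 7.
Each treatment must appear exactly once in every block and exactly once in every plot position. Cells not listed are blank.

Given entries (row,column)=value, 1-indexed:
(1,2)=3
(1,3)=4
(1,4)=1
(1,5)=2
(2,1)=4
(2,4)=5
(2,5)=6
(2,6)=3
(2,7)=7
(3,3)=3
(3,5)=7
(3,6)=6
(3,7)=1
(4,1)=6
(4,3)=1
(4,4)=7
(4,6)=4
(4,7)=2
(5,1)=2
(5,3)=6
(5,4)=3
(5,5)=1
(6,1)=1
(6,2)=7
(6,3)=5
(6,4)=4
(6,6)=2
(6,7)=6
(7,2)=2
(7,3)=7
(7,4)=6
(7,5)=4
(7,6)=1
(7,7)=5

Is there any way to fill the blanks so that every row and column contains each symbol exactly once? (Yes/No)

Block 1, plot 7: block 1 together with plot 7 already contain {1, 2, 3, 4, 5, 6, 7} — every symbol — so nothing can go there. The grid has no valid completion.

No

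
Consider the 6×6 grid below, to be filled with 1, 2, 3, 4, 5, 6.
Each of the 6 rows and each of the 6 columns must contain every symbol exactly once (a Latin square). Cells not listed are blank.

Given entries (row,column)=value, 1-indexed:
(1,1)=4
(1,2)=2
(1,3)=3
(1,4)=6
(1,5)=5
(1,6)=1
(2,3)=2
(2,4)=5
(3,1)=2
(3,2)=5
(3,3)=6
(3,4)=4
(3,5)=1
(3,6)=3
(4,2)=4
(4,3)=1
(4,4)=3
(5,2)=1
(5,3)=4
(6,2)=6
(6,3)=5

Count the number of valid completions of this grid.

Row 2, column 1: eliminating its row and column leaves {1, 3, 6}.
Row 2, column 2: eliminating its row and column leaves {3}.
Row 2, column 5: eliminating its row and column leaves {3, 4, 6}.
Row 2, column 6: eliminating its row and column leaves {4, 6}.
Row 4, column 1: eliminating its row and column leaves {5, 6}.
Row 4, column 5: eliminating its row and column leaves {2, 6}.
Row 4, column 6: eliminating its row and column leaves {2, 5, 6}.
Row 5, column 1: eliminating its row and column leaves {3, 5, 6}.
Row 5, column 4: eliminating its row and column leaves {2}.
Row 5, column 5: eliminating its row and column leaves {2, 3, 6}.
Row 5, column 6: eliminating its row and column leaves {2, 5, 6}.
Row 6, column 1: eliminating its row and column leaves {1, 3}.
Row 6, column 4: eliminating its row and column leaves {1, 2}.
Row 6, column 5: eliminating its row and column leaves {2, 3, 4}.
Row 6, column 6: eliminating its row and column leaves {2, 4}.
Enumerating the assignments across these blanks that avoid any row or column repeat gives 3 completions.

3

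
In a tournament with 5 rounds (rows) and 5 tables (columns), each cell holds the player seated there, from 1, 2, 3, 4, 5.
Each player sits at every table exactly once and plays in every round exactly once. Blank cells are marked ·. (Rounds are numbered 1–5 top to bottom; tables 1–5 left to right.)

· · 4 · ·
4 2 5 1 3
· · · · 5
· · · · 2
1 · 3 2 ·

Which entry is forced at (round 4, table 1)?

5

Round 1, table 5: round 1 has {4} and table 5 has {2, 3, 5}, leaving only 1.
Round 4, table 3: round 4 has {2} and table 3 has {3, 4, 5}, leaving only 1.
Round 3, table 3: round 3 has {5} and table 3 has {1, 3, 4, 5}, leaving only 2.
Round 3, table 1: round 3 has {2, 5} and table 1 has {1, 4}, leaving only 3.
Round 4 already has {1, 2} and table 1 already has {1, 3, 4}, so round 4, table 1 must be 5.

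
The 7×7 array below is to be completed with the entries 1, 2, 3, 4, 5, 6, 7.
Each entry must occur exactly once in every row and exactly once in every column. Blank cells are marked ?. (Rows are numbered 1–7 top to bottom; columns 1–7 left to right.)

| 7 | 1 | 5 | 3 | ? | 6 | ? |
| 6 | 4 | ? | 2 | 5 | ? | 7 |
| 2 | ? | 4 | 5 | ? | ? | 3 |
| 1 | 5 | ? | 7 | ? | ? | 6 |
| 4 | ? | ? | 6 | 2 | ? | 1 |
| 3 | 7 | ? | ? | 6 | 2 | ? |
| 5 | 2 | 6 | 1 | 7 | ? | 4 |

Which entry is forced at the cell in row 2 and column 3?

3

Row 1, column 5: row 1 has {1, 3, 5, 6, 7} and column 5 has {2, 5, 6, 7}, leaving only 4.
Row 1, column 7: row 1 has {1, 3, 4, 5, 6, 7} and column 7 has {1, 3, 4, 6, 7}, leaving only 2.
Row 3, column 2: row 3 has {2, 3, 4, 5} and column 2 has {1, 2, 4, 5, 7}, leaving only 6.
Row 3, column 5: row 3 has {2, 3, 4, 5, 6} and column 5 has {2, 4, 5, 6, 7}, leaving only 1.
Row 3, column 6: row 3 has {1, 2, 3, 4, 5, 6} and column 6 has {2, 6}, leaving only 7.
Row 4, column 5: row 4 has {1, 5, 6, 7} and column 5 has {1, 2, 4, 5, 6, 7}, leaving only 3.
Row 4, column 3: row 4 has {1, 3, 5, 6, 7} and column 3 has {4, 5, 6}, leaving only 2.
Row 4, column 6: row 4 has {1, 2, 3, 5, 6, 7} and column 6 has {2, 6, 7}, leaving only 4.
Row 5, column 2: row 5 has {1, 2, 4, 6} and column 2 has {1, 2, 4, 5, 6, 7}, leaving only 3.
Row 5, column 3: row 5 has {1, 2, 3, 4, 6} and column 3 has {2, 4, 5, 6}, leaving only 7.
Row 5, column 6: row 5 has {1, 2, 3, 4, 6, 7} and column 6 has {2, 4, 6, 7}, leaving only 5.
Row 6, column 3: row 6 has {2, 3, 6, 7} and column 3 has {2, 4, 5, 6, 7}, leaving only 1.
Row 2 already has {2, 4, 5, 6, 7} and column 3 already has {1, 2, 4, 5, 6, 7}, so row 2, column 3 must be 3.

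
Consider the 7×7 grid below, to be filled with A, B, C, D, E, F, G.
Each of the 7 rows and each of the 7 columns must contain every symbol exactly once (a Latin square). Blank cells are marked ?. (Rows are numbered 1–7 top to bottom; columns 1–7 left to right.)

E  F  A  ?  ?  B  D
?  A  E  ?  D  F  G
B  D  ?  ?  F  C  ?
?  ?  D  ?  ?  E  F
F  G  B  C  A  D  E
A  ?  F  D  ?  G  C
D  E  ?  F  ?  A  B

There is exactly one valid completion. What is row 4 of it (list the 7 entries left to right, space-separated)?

Row 1, column 4: row 1 has {A, B, D, E, F} and column 4 has {C, D, F}, leaving only G.
Row 1, column 5: row 1 has {A, B, D, E, F, G} and column 5 has {A, D, F}, leaving only C.
Row 2, column 1: row 2 has {A, D, E, F, G} and column 1 has {A, B, D, E, F}, leaving only C.
Row 4, column 1: row 4 has {D, E, F} and column 1 has {A, B, C, D, E, F}, leaving only G.
Row 4, column 5: row 4 has {D, E, F, G} and column 5 has {A, C, D, F}, leaving only B.
Row 4, column 2: row 4 has {B, D, E, F, G} and column 2 has {A, D, E, F, G}, leaving only C.
Row 4, column 4: row 4 has {B, C, D, E, F, G} and column 4 has {C, D, F, G}, leaving only A.
So row 4 reads: G C D A B E F.

G C D A B E F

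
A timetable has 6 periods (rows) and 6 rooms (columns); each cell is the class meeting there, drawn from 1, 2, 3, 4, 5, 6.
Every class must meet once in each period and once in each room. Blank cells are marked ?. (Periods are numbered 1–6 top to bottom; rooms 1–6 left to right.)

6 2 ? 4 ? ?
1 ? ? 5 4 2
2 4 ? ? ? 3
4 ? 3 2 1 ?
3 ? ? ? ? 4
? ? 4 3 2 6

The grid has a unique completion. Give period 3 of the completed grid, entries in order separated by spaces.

2 4 1 6 5 3

Period 2, room 3: period 2 has {1, 2, 4, 5} and room 3 has {3, 4}, leaving only 6.
Period 2, room 2: period 2 has {1, 2, 4, 5, 6} and room 2 has {2, 4}, leaving only 3.
Period 4, room 6: period 4 has {1, 2, 3, 4} and room 6 has {2, 3, 4, 6}, leaving only 5.
Period 1, room 6: period 1 has {2, 4, 6} and room 6 has {2, 3, 4, 5, 6}, leaving only 1.
Period 1, room 3: period 1 has {1, 2, 4, 6} and room 3 has {3, 4, 6}, leaving only 5.
Period 3, room 3: period 3 has {2, 3, 4} and room 3 has {3, 4, 5, 6}, leaving only 1.
Period 3, room 4: period 3 has {1, 2, 3, 4} and room 4 has {2, 3, 4, 5}, leaving only 6.
Period 3, room 5: period 3 has {1, 2, 3, 4, 6} and room 5 has {1, 2, 4}, leaving only 5.
So period 3 reads: 2 4 1 6 5 3.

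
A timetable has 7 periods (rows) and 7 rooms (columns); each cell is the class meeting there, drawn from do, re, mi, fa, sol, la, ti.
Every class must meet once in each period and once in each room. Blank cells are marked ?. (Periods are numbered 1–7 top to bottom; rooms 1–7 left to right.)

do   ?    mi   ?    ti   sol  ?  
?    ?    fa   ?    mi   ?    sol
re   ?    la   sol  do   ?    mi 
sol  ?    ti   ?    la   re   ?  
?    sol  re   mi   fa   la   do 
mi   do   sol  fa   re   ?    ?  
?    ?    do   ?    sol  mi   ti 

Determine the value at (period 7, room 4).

re

Period 4, room 4: period 4 has {re, sol, la, ti} and room 4 has {mi, fa, sol}, leaving only do.
Period 4, room 7: period 4 has {do, re, sol, la, ti} and room 7 has {do, mi, sol, ti}, leaving only fa.
Period 4, room 2: period 4 has {do, re, fa, sol, la, ti} and room 2 has {do, sol}, leaving only mi.
Period 5, room 1: period 5 has {do, re, mi, fa, sol, la} and room 1 has {do, re, mi, sol}, leaving only ti.
Period 2, room 1: period 2 has {mi, fa, sol} and room 1 has {do, re, mi, sol, ti}, leaving only la.
Period 6, room 6: period 6 has {do, re, mi, fa, sol} and room 6 has {re, mi, sol, la}, leaving only ti.
Period 2, room 6: period 2 has {mi, fa, sol, la} and room 6 has {re, mi, sol, la, ti}, leaving only do.
Period 3, room 6: period 3 has {do, re, mi, sol, la} and room 6 has {do, re, mi, sol, la, ti}, leaving only fa.
Period 3, room 2: period 3 has {do, re, mi, fa, sol, la} and room 2 has {do, mi, sol}, leaving only ti.
Period 2, room 2: period 2 has {do, mi, fa, sol, la} and room 2 has {do, mi, sol, ti}, leaving only re.
Period 2, room 4: period 2 has {do, re, mi, fa, sol, la} and room 4 has {do, mi, fa, sol}, leaving only ti.
Period 6, room 7: period 6 has {do, re, mi, fa, sol, ti} and room 7 has {do, mi, fa, sol, ti}, leaving only la.
Period 1, room 7: period 1 has {do, mi, sol, ti} and room 7 has {do, mi, fa, sol, la, ti}, leaving only re.
Period 1, room 4: period 1 has {do, re, mi, sol, ti} and room 4 has {do, mi, fa, sol, ti}, leaving only la.
Period 7 already has {do, mi, sol, ti} and room 4 already has {do, mi, fa, sol, la, ti}, so period 7, room 4 must be re.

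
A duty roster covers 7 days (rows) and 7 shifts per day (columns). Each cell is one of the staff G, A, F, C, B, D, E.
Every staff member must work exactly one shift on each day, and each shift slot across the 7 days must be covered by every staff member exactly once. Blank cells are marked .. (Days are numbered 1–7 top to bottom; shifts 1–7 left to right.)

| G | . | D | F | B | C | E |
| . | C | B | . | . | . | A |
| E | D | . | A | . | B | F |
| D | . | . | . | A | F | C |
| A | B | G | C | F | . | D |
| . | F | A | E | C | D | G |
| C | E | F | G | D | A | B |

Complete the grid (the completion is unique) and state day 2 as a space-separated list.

F C B D E G A

Day 2, shift 1: day 2 has {A, C, B} and shift 1 has {G, A, C, D, E}, leaving only F.
Day 2, shift 4: day 2 has {A, F, C, B} and shift 4 has {G, A, F, C, E}, leaving only D.
Day 1, shift 2: day 1 has {G, F, C, B, D, E} and shift 2 has {F, C, B, D, E}, leaving only A.
Day 3, shift 3: day 3 has {A, F, B, D, E} and shift 3 has {G, A, F, B, D}, leaving only C.
Day 3, shift 5: day 3 has {A, F, C, B, D, E} and shift 5 has {A, F, C, B, D}, leaving only G.
Day 2, shift 5: day 2 has {A, F, C, B, D} and shift 5 has {G, A, F, C, B, D}, leaving only E.
Day 2, shift 6: day 2 has {A, F, C, B, D, E} and shift 6 has {A, F, C, B, D}, leaving only G.
So day 2 reads: F C B D E G A.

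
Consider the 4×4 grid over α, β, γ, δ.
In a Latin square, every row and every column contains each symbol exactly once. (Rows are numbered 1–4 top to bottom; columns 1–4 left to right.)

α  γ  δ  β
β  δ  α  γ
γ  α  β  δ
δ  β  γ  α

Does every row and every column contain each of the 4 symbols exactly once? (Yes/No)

Yes

Each row is a permutation of the 4 symbols, and so is each column.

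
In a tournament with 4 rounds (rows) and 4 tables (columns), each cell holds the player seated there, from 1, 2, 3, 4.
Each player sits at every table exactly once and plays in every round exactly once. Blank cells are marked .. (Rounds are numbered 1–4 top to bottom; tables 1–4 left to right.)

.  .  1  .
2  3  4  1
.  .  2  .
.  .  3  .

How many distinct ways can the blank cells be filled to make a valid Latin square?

4

Round 1, table 1: eliminating its round and table leaves {3, 4}.
Round 1, table 2: eliminating its round and table leaves {2, 4}.
Round 1, table 4: eliminating its round and table leaves {2, 3, 4}.
Round 3, table 1: eliminating its round and table leaves {1, 3, 4}.
Round 3, table 2: eliminating its round and table leaves {1, 4}.
Round 3, table 4: eliminating its round and table leaves {3, 4}.
Round 4, table 1: eliminating its round and table leaves {1, 4}.
Round 4, table 2: eliminating its round and table leaves {1, 2, 4}.
Round 4, table 4: eliminating its round and table leaves {2, 4}.
Enumerating the assignments across these blanks that avoid any round or table repeat gives 4 completions.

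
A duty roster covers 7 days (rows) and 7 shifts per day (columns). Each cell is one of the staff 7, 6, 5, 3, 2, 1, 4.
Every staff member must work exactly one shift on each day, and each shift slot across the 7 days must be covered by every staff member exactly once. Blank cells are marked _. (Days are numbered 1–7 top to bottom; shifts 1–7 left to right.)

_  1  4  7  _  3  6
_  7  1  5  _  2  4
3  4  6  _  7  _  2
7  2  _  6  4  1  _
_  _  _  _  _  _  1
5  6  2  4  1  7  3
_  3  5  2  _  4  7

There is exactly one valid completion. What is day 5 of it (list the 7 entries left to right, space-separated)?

Day 5, shift 2: day 5 has {1} and shift 2 has {7, 6, 3, 2, 1, 4}, leaving only 5.
Day 5, shift 4: day 5 has {5, 1} and shift 4 has {7, 6, 5, 2, 4}, leaving only 3.
Day 5, shift 3: day 5 has {5, 3, 1} and shift 3 has {6, 5, 2, 1, 4}, leaving only 7.
Day 5, shift 6: day 5 has {7, 5, 3, 1} and shift 6 has {7, 3, 2, 1, 4}, leaving only 6.
Day 5, shift 5: day 5 has {7, 6, 5, 3, 1} and shift 5 has {7, 1, 4}, leaving only 2.
Day 5, shift 1: day 5 has {7, 6, 5, 3, 2, 1} and shift 1 has {7, 5, 3}, leaving only 4.
So day 5 reads: 4 5 7 3 2 6 1.

4 5 7 3 2 6 1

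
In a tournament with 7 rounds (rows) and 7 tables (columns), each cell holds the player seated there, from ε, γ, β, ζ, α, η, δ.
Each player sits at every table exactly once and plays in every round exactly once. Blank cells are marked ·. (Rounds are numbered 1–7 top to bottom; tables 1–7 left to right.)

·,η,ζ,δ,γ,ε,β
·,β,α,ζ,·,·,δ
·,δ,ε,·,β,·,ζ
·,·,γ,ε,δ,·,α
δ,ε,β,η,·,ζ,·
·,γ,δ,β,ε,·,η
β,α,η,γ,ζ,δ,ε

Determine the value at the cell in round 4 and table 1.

Round 1, table 1: round 1 has {ε, γ, β, ζ, η, δ} and table 1 has {β, δ}, leaving only α.
Round 2, table 5: round 2 has {β, ζ, α, δ} and table 5 has {ε, γ, β, ζ, δ}, leaving only η.
Round 2, table 6: round 2 has {β, ζ, α, η, δ} and table 6 has {ε, ζ, δ}, leaving only γ.
Round 2, table 1: round 2 has {γ, β, ζ, α, η, δ} and table 1 has {β, α, δ}, leaving only ε.
Round 3, table 4: round 3 has {ε, β, ζ, δ} and table 4 has {ε, γ, β, ζ, η, δ}, leaving only α.
Round 3, table 6: round 3 has {ε, β, ζ, α, δ} and table 6 has {ε, γ, ζ, δ}, leaving only η.
Round 3, table 1: round 3 has {ε, β, ζ, α, η, δ} and table 1 has {ε, β, α, δ}, leaving only γ.
Round 4, table 2: round 4 has {ε, γ, α, δ} and table 2 has {ε, γ, β, α, η, δ}, leaving only ζ.
Round 4 already has {ε, γ, ζ, α, δ} and table 1 already has {ε, γ, β, α, δ}, so round 4, table 1 must be η.

η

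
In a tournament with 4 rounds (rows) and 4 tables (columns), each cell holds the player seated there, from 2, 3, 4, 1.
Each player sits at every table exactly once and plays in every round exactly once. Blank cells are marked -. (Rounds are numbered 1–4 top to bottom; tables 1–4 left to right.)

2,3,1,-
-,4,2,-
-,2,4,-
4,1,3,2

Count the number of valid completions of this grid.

Round 1, table 4: eliminating its round and table leaves {4}.
Round 2, table 1: eliminating its round and table leaves {3, 1}.
Round 2, table 4: eliminating its round and table leaves {3, 1}.
Round 3, table 1: eliminating its round and table leaves {3, 1}.
Round 3, table 4: eliminating its round and table leaves {3, 1}.
Enumerating the assignments across these blanks that avoid any round or table repeat gives 2 completions.

2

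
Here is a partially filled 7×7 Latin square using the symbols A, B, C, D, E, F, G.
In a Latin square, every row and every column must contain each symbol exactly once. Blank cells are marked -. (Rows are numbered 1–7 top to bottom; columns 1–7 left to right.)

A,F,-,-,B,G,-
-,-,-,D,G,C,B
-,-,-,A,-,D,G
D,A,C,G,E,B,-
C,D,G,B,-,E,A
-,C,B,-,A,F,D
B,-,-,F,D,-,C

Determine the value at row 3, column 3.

F

Row 1, column 7: row 1 has {A, B, F, G} and column 7 has {A, B, C, D, G}, leaving only E.
Row 1, column 3: row 1 has {A, B, E, F, G} and column 3 has {B, C, G}, leaving only D.
Row 1, column 4: row 1 has {A, B, D, E, F, G} and column 4 has {A, B, D, F, G}, leaving only C.
Row 2, column 2: row 2 has {B, C, D, G} and column 2 has {A, C, D, F}, leaving only E.
Row 2, column 1: row 2 has {B, C, D, E, G} and column 1 has {A, B, C, D}, leaving only F.
Row 2, column 3: row 2 has {B, C, D, E, F, G} and column 3 has {B, C, D, G}, leaving only A.
Row 3, column 1: row 3 has {A, D, G} and column 1 has {A, B, C, D, F}, leaving only E.
Row 3 already has {A, D, E, G} and column 3 already has {A, B, C, D, G}, so row 3, column 3 must be F.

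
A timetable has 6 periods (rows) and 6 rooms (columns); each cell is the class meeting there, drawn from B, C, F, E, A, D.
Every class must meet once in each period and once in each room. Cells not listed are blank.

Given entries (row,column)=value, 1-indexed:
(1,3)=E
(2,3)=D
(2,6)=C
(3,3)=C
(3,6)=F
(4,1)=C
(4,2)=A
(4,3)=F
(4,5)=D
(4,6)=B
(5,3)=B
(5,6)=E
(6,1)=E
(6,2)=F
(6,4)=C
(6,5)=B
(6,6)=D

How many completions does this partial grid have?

Period 1, room 1: eliminating its period and room leaves {B, F, A, D}.
Period 1, room 2: eliminating its period and room leaves {B, C, D}.
Period 1, room 4: eliminating its period and room leaves {B, F, A, D}.
Period 1, room 5: eliminating its period and room leaves {C, F, A}.
Period 1, room 6: eliminating its period and room leaves {A}.
Period 2, room 1: eliminating its period and room leaves {B, F, A}.
Period 2, room 2: eliminating its period and room leaves {B, E}.
Period 2, room 4: eliminating its period and room leaves {B, F, E, A}.
Period 2, room 5: eliminating its period and room leaves {F, E, A}.
Period 3, room 1: eliminating its period and room leaves {B, A, D}.
Period 3, room 2: eliminating its period and room leaves {B, E, D}.
Period 3, room 4: eliminating its period and room leaves {B, E, A, D}.
Period 3, room 5: eliminating its period and room leaves {E, A}.
Period 4, room 4: eliminating its period and room leaves {E}.
Period 5, room 1: eliminating its period and room leaves {F, A, D}.
Period 5, room 2: eliminating its period and room leaves {C, D}.
Period 5, room 4: eliminating its period and room leaves {F, A, D}.
Period 5, room 5: eliminating its period and room leaves {C, F, A}.
Period 6, room 3: eliminating its period and room leaves {A}.
Enumerating the assignments across these blanks that avoid any period or room repeat gives 20 completions.

20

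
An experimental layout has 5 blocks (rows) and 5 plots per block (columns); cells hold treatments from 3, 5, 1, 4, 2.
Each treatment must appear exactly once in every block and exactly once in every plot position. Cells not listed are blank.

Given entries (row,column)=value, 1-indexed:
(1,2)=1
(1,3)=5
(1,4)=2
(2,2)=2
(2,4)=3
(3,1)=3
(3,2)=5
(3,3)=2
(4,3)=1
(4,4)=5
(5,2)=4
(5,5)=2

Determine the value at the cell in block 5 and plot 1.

Block 1, plot 1: block 1 has {5, 1, 2} and plot 1 has {3}, leaving only 4.
Block 1, plot 5: block 1 has {5, 1, 4, 2} and plot 5 has {2}, leaving only 3.
Block 2, plot 3: block 2 has {3, 2} and plot 3 has {5, 1, 2}, leaving only 4.
Block 4, plot 1: block 4 has {5, 1} and plot 1 has {3, 4}, leaving only 2.
Block 4, plot 2: block 4 has {5, 1, 2} and plot 2 has {5, 1, 4, 2}, leaving only 3.
Block 4, plot 5: block 4 has {3, 5, 1, 2} and plot 5 has {3, 2}, leaving only 4.
Block 3, plot 5: block 3 has {3, 5, 2} and plot 5 has {3, 4, 2}, leaving only 1.
Block 2, plot 5: block 2 has {3, 4, 2} and plot 5 has {3, 1, 4, 2}, leaving only 5.
Block 2, plot 1: block 2 has {3, 5, 4, 2} and plot 1 has {3, 4, 2}, leaving only 1.
Block 5 already has {4, 2} and plot 1 already has {3, 1, 4, 2}, so block 5, plot 1 must be 5.

5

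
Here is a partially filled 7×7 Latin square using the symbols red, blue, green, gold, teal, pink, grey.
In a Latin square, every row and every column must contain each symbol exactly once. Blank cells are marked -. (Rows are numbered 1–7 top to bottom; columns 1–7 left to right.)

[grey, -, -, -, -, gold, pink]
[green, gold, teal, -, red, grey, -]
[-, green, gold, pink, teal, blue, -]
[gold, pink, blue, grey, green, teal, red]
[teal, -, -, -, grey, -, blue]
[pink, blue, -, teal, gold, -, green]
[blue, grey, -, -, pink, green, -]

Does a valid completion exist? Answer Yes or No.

Row 2, column 7: row 2 together with column 7 already contain {red, blue, green, gold, teal, pink, grey} — every symbol — so nothing can go there. The grid has no valid completion.

No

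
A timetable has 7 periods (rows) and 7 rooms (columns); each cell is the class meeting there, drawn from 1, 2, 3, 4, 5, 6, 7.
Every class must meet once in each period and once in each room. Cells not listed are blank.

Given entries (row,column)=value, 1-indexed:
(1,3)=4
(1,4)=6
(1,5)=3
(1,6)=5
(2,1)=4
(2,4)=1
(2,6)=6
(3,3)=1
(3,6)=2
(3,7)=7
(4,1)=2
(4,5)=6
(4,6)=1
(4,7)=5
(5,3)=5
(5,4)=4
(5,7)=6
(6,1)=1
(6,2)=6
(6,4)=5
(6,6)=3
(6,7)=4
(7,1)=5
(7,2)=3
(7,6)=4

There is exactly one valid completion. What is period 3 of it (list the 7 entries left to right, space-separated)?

Period 3, room 4: period 3 has {1, 2, 7} and room 4 has {1, 4, 5, 6}, leaving only 3.
Period 3, room 1: period 3 has {1, 2, 3, 7} and room 1 has {1, 2, 4, 5}, leaving only 6.
Period 1, room 1: period 1 has {3, 4, 5, 6} and room 1 has {1, 2, 4, 5, 6}, leaving only 7.
Period 4, room 4: period 4 has {1, 2, 5, 6} and room 4 has {1, 3, 4, 5, 6}, leaving only 7.
Period 4, room 2: period 4 has {1, 2, 5, 6, 7} and room 2 has {3, 6}, leaving only 4.
Period 3, room 2: period 3 has {1, 2, 3, 6, 7} and room 2 has {3, 4, 6}, leaving only 5.
Period 3, room 5: period 3 has {1, 2, 3, 5, 6, 7} and room 5 has {3, 6}, leaving only 4.
So period 3 reads: 6 5 1 3 4 2 7.

6 5 1 3 4 2 7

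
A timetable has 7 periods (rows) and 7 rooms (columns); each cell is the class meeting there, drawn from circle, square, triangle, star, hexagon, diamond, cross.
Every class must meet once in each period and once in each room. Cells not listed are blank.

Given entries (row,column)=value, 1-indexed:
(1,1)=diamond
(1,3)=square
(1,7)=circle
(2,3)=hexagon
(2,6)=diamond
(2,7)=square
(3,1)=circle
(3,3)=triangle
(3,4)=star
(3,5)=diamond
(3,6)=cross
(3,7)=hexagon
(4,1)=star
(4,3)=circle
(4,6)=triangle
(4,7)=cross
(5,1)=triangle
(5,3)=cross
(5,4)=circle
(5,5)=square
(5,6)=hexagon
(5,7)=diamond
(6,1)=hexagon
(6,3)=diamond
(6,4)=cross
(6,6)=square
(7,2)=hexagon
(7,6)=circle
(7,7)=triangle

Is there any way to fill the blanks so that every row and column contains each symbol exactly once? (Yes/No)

No period or room among the givens repeats a symbol, and propagating forced cells runs into no contradiction.
One valid completion exists (for instance, diamond cross square hexagon triangle star circle / cross circle hexagon triangle star diamond square / circle square triangle star diamond cross hexagon / star diamond circle square hexagon triangle cross / triangle star cross circle square hexagon diamond / hexagon triangle diamond cross circle square star / square hexagon star diamond cross circle triangle).

Yes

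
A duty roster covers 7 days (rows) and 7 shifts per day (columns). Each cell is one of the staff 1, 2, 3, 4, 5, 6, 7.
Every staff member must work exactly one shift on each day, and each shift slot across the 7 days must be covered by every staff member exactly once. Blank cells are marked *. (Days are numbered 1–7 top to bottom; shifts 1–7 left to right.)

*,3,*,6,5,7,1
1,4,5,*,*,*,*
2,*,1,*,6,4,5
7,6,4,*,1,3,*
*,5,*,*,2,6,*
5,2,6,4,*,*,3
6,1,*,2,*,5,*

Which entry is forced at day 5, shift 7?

Day 1, shift 1: day 1 has {1, 3, 5, 6, 7} and shift 1 has {1, 2, 5, 6, 7}, leaving only 4.
Day 1, shift 3: day 1 has {1, 3, 4, 5, 6, 7} and shift 3 has {1, 4, 5, 6}, leaving only 2.
Day 2, shift 6: day 2 has {1, 4, 5} and shift 6 has {3, 4, 5, 6, 7}, leaving only 2.
Day 3, shift 2: day 3 has {1, 2, 4, 5, 6} and shift 2 has {1, 2, 3, 4, 5, 6}, leaving only 7.
Day 3, shift 4: day 3 has {1, 2, 4, 5, 6, 7} and shift 4 has {2, 4, 6}, leaving only 3.
Day 2, shift 4: day 2 has {1, 2, 4, 5} and shift 4 has {2, 3, 4, 6}, leaving only 7.
Day 2, shift 5: day 2 has {1, 2, 4, 5, 7} and shift 5 has {1, 2, 5, 6}, leaving only 3.
Day 2, shift 7: day 2 has {1, 2, 3, 4, 5, 7} and shift 7 has {1, 3, 5}, leaving only 6.
Day 4, shift 4: day 4 has {1, 3, 4, 6, 7} and shift 4 has {2, 3, 4, 6, 7}, leaving only 5.
Day 4, shift 7: day 4 has {1, 3, 4, 5, 6, 7} and shift 7 has {1, 3, 5, 6}, leaving only 2.
Day 5, shift 1: day 5 has {2, 5, 6} and shift 1 has {1, 2, 4, 5, 6, 7}, leaving only 3.
Day 5, shift 3: day 5 has {2, 3, 5, 6} and shift 3 has {1, 2, 4, 5, 6}, leaving only 7.
Day 5 already has {2, 3, 5, 6, 7} and shift 7 already has {1, 2, 3, 5, 6}, so day 5, shift 7 must be 4.

4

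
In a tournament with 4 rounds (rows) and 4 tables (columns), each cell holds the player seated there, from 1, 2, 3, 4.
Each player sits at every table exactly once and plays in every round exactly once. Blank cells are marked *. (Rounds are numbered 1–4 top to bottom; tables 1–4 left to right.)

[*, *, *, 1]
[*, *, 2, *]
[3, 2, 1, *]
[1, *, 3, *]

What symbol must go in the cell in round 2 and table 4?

3

Round 1, table 3: round 1 has {1} and table 3 has {1, 2, 3}, leaving only 4.
Round 1, table 1: round 1 has {1, 4} and table 1 has {1, 3}, leaving only 2.
Round 1, table 2: round 1 has {1, 2, 4} and table 2 has {2}, leaving only 3.
Round 2, table 1: round 2 has {2} and table 1 has {1, 2, 3}, leaving only 4.
Round 2 already has {2, 4} and table 4 already has {1}, so round 2, table 4 must be 3.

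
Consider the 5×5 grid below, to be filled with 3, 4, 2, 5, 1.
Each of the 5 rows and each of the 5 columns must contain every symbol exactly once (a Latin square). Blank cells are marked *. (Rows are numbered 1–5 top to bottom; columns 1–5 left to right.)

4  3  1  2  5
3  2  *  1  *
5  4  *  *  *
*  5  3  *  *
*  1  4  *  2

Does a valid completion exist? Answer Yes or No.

No

Row 5, column 1: row 5 together with column 1 already contain {3, 4, 2, 5, 1} — every symbol — so nothing can go there. The grid has no valid completion.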